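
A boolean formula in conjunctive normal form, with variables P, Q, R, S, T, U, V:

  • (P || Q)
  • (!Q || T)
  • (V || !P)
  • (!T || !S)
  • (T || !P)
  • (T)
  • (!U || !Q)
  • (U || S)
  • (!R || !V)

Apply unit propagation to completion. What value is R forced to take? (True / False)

False

(T) stands alone — T = True.
In (!T || !S), !T is now false; !S must hold, so S = False.
(S || U): since S = False, the clause reduces to (U). U = True.
(!U || !Q): since U = True, the clause reduces to (!Q). Q = False.
(Q || P) with Q = False leaves only P, so P = True.
(V || !P) with P = True leaves only V, so V = True.
(!V || !R) with V = True leaves only !R, so R = False.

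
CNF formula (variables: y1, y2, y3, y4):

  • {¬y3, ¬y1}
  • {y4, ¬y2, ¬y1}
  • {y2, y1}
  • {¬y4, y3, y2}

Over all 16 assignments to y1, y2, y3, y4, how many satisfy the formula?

6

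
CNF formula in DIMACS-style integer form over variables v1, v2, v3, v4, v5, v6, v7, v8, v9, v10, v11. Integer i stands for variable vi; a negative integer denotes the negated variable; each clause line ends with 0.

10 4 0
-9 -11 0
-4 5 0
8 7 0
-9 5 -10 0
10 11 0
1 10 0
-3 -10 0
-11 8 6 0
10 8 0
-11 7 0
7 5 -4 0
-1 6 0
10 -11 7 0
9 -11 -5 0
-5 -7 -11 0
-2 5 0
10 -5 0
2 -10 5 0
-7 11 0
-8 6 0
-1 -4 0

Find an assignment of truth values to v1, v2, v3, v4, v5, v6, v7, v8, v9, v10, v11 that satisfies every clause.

v1=F, v2=T, v3=F, v4=T, v5=T, v6=T, v7=F, v8=T, v9=F, v10=T, v11=F

Check each clause:
  1. (v4 || v10) — v10 is true.
  2. (!v9 || !v11) — !v11 is true.
  3. (v5 || !v4) — v5 is true.
  4. (v7 || v8) — v8 is true.
  5. (!v9 || !v10 || v5) — v5 is true.
  6. (v10 || v11) — v10 is true.
  7. (v10 || v1) — v10 is true.
  8. (!v3 || !v10) — !v3 is true.
  9. (v6 || !v11 || v8) — v8 is true.
  10. (v8 || v10) — v8 is true.
  11. (!v11 || v7) — !v11 is true.
  12. (v5 || !v4 || v7) — v5 is true.
  13. (v6 || !v1) — v6 is true.
  14. (v10 || !v11 || v7) — v10 is true.
  15. (!v5 || !v11 || v9) — !v11 is true.
  16. (!v7 || !v11 || !v5) — !v7 is true.
  17. (!v2 || v5) — v5 is true.
  18. (!v5 || v10) — v10 is true.
  19. (!v10 || v2 || v5) — v2 is true.
  20. (!v7 || v11) — !v7 is true.
  21. (!v8 || v6) — v6 is true.
  22. (!v1 || !v4) — !v1 is true.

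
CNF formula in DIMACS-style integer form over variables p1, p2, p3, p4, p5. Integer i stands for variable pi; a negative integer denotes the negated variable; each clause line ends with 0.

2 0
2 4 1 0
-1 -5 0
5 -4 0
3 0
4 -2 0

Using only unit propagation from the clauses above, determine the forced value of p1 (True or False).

False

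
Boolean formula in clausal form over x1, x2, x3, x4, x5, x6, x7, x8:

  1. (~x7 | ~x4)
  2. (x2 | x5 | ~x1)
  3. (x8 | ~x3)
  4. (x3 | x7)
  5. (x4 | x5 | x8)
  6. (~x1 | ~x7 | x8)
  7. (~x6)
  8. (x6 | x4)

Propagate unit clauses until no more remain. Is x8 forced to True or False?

(~x6) stands alone — x6 = False.
In (x6 | x4), x6 is now false; x4 must hold, so x4 = True.
From (~x4 | ~x7) and x4 = True: x7 = False.
(x3 | x7): since x7 = False, the clause reduces to (x3). x3 = True.
In (x8 | ~x3), ~x3 is now false; x8 must hold, so x8 = True.

True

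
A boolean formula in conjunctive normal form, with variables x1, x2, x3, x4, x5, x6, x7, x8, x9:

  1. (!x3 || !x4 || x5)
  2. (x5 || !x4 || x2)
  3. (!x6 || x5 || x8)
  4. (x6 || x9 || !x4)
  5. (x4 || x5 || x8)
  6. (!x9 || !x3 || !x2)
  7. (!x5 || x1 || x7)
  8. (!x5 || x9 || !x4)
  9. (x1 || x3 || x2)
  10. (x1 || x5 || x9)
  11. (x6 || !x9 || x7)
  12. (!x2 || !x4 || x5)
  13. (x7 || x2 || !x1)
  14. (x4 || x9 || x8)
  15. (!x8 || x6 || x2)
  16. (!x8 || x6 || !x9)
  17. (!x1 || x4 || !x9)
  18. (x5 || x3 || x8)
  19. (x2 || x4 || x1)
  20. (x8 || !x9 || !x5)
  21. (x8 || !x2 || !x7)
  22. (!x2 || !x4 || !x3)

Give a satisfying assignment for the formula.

x1 = T, x2 = F, x3 = F, x4 = F, x5 = T, x6 = T, x7 = T, x8 = T, x9 = F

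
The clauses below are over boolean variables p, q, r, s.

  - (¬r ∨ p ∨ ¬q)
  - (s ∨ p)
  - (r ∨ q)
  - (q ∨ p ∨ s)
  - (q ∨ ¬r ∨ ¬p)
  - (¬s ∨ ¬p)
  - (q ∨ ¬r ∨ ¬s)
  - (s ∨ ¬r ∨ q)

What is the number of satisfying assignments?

3

The models are:
  p=F q=T r=F s=T
  p=T q=T r=F s=F
  p=T q=T r=T s=F
Count: 3.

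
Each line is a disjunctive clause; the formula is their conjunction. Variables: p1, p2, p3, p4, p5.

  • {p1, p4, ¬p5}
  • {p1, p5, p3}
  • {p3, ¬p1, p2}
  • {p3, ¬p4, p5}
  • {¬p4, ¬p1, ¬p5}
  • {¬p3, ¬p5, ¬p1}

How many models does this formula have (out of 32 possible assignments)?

14

Case analysis on p1 and p5:
  p1=1, p5=1: remaining (p2,p3,p4) ∈ {(1,0,0)} — 1.
  p1=1, p5=0: 5 of the 8 assignments to (p2,p3,p4) work.
  p1=0, p5=1: remaining (p2,p3,p4) ∈ {(0,0,1); (0,1,1); (1,0,1); (1,1,1)} — 4.
  p1=0, p5=0: remaining (p2,p3,p4) ∈ {(0,1,0); (0,1,1); (1,1,0); (1,1,1)} — 4.
Total: 1 + 5 + 4 + 4 = 14.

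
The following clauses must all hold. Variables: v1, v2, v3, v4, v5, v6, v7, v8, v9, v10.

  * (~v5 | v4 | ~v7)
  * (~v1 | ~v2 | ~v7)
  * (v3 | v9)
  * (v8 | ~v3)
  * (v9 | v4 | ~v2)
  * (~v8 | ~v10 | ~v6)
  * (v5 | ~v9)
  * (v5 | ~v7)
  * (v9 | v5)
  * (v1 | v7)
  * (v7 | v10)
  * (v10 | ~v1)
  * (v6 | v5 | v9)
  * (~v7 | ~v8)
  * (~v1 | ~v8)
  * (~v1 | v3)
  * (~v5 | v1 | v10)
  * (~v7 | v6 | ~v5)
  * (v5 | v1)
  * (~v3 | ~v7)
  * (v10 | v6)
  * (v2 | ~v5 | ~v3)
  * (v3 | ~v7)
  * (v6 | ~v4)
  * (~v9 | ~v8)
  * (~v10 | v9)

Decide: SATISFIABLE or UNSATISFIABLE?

v5 = True:
  v7 = True:
    propagation gives v4=True, v8=False, v3=False; an empty clause results — contradiction.
  v7 = False:
    propagation gives v1=True, v10=True, v8=False, v3=False; an empty clause results — contradiction.
v5 = False:
  propagation gives v9=False; an empty clause results — contradiction.
Every branch closes, so no satisfying assignment exists.

UNSATISFIABLE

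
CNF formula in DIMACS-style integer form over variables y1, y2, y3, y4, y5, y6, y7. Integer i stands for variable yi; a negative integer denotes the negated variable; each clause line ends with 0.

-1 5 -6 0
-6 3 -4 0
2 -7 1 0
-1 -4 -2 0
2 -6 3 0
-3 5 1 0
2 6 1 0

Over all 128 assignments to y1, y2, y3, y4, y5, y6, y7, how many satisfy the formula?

Case analysis on y1 and y2:
  y1=T, y2=T: y3, y7 free; 3 ways for (y4,y5,y6) × 2^2 = 12.
  y1=T, y2=F: y4, y7 free; 5 ways for (y3,y5,y6) × 2^2 = 20.
  y1=F, y2=T: y7 free; 10 ways for (y3,y4,y5,y6) × 2^1 = 20.
  y1=F, y2=F: remaining (y3,y4,y5,y6,y7) ∈ {(T,F,T,T,F); (T,T,T,T,F)} — 2.
Total: 12 + 20 + 20 + 2 = 54.

54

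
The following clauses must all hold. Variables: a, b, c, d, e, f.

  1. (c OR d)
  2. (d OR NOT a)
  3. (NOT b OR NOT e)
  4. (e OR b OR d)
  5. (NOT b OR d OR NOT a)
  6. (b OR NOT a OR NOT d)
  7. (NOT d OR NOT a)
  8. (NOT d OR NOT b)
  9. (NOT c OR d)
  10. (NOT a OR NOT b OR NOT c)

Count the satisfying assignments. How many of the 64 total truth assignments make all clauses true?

8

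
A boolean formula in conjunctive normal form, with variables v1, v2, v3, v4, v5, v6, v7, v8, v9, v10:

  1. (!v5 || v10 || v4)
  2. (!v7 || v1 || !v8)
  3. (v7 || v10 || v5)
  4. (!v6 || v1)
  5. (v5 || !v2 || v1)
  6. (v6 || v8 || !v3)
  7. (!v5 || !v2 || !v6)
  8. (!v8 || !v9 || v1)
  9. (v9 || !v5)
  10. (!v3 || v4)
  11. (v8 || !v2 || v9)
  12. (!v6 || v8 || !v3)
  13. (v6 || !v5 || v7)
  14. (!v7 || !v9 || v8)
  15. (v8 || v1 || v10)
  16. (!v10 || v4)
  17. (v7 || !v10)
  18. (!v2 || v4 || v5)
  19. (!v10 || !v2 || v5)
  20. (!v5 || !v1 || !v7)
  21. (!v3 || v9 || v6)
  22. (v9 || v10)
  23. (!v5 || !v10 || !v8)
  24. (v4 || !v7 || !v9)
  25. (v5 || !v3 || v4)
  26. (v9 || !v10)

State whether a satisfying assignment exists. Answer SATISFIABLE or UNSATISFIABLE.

Pure literal: v2 appears only negated; assign v2 = False.
v4 occurs only positively in the remaining clauses — set v4 = True.
Set v1 = True and propagate.
Branch on v3: take v3 = True.
Try v5 = False.
For the remaining variables, v6 = False, v7 = True, v8 = True, v9 = True, v10 = True works.
So v1=1, v2=0, v3=1, v4=1, v5=0, v6=0, v7=1, v8=1, v9=1, v10=1 is a satisfying assignment.

SATISFIABLE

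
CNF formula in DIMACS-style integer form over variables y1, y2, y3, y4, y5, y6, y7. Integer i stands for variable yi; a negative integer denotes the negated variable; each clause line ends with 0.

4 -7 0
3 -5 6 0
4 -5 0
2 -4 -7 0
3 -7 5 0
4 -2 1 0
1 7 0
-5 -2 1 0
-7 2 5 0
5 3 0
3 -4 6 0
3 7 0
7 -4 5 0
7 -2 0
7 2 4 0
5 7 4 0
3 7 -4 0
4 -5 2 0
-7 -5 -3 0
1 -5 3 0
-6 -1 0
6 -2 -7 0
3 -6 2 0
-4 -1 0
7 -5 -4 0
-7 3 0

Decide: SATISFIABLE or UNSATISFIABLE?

SATISFIABLE

Set y1 = False and propagate.
  then y7 is forced to True.
  then y4 is forced to True.
  then y2 is forced to True.
  then y5 is forced to False.
  then y3 is forced to True.
  then y6 is forced to True.
So y1 = 0, y2 = 1, y3 = 1, y4 = 1, y5 = 0, y6 = 1, y7 = 1 is a satisfying assignment.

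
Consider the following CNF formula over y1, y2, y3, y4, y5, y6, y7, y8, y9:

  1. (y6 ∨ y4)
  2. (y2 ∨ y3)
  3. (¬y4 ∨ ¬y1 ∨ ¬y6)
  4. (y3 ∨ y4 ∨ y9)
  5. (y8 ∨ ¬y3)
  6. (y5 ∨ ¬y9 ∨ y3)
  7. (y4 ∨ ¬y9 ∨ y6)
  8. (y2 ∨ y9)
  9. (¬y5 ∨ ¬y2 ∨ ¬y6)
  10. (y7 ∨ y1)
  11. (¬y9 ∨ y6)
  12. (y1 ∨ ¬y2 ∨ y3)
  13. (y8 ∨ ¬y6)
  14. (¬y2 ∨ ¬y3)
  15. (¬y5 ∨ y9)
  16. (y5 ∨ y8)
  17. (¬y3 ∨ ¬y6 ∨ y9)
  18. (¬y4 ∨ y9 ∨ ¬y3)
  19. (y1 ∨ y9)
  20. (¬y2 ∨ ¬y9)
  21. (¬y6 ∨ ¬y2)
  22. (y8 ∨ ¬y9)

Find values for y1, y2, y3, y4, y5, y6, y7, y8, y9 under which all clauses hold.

y1 = 0, y2 = 0, y3 = 1, y4 = 0, y5 = 0, y6 = 1, y7 = 1, y8 = 1, y9 = 1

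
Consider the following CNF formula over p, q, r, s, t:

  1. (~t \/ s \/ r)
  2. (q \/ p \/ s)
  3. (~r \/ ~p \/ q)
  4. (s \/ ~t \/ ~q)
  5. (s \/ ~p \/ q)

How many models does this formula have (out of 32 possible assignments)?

Split on q, then s.
  q=1, s=1: p, r, t free → 2^3 = 8.
  q=1, s=0: remaining (p,r,t) ∈ {(0,0,0); (0,1,0); (1,0,0); (1,1,0)} — 4.
  q=0, s=1: t free; 3 ways for (p,r) × 2^1 = 6.
  q=0, s=0: a clause becomes empty — 0.
Total: 8 + 4 + 6 + 0 = 18.

18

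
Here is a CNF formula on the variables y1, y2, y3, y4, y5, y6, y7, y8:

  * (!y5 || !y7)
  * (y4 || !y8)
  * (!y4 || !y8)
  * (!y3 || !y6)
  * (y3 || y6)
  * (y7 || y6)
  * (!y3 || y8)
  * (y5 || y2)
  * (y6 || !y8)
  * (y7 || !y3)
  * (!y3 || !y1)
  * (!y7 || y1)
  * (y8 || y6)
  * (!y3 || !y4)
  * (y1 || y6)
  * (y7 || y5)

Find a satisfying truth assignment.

y1 = T, y2 = T, y3 = F, y4 = T, y5 = T, y6 = T, y7 = F, y8 = F

Pure literal: y2 appears only positively; assign y2 = True.
Set y1 = True and propagate.
  then y3 is forced to False.
  then y6 is forced to True.
For the remaining variables, y4 = True, y5 = True, y7 = False, y8 = False works.
Check each clause:
  1. (!y5 || !y7) — !y7 is true.
  2. (!y8 || y4) — !y8 is true.
  3. (!y8 || !y4) — !y8 is true.
  4. (!y3 || !y6) — !y3 is true.
  5. (y3 || y6) — y6 is true.
  6. (y6 || y7) — y6 is true.
  7. (!y3 || y8) — !y3 is true.
  8. (y2 || y5) — y2 is true.
  9. (y6 || !y8) — !y8 is true.
  10. (!y3 || y7) — !y3 is true.
  11. (!y1 || !y3) — !y3 is true.
  12. (!y7 || y1) — y1 is true.
  13. (y8 || y6) — y6 is true.
  14. (!y3 || !y4) — !y3 is true.
  15. (y1 || y6) — y1 is true.
  16. (y5 || y7) — y5 is true.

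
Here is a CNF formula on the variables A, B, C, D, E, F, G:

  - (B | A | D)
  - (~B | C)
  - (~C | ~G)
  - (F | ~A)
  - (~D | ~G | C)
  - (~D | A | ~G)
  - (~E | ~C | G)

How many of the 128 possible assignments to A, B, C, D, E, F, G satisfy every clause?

20

Case analysis on C and G:
  C=T, G=T: a clause becomes empty — 0.
  C=T, G=F: 10 of the 32 assignments to (A,B,D,E,F) work.
  C=F, G=T: remaining (A,B,D,E,F) ∈ {(T,F,F,F,T); (T,F,F,T,T)} — 2.
  C=F, G=F: E free; 4 ways for (A,B,D,F) × 2^1 = 8.
Total: 0 + 10 + 2 + 8 = 20.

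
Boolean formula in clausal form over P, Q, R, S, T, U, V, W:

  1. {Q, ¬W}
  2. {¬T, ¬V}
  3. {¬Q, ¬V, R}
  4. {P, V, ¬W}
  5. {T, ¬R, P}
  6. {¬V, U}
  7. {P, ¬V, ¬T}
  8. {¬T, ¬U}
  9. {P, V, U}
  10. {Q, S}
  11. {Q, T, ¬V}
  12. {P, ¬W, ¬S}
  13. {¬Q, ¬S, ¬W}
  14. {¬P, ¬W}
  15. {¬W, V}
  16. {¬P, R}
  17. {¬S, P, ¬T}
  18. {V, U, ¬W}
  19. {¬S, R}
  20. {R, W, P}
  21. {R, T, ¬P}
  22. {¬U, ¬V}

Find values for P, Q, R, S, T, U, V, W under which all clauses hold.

P=1, Q=1, R=1, S=1, T=0, U=1, V=0, W=0

Branch on P: take P = True.
  then W is forced to False.
  then R is forced to True.
The remaining clauses are satisfied by Q = True, S = True, T = False, U = True, V = False.
Every clause has at least one true literal under this assignment.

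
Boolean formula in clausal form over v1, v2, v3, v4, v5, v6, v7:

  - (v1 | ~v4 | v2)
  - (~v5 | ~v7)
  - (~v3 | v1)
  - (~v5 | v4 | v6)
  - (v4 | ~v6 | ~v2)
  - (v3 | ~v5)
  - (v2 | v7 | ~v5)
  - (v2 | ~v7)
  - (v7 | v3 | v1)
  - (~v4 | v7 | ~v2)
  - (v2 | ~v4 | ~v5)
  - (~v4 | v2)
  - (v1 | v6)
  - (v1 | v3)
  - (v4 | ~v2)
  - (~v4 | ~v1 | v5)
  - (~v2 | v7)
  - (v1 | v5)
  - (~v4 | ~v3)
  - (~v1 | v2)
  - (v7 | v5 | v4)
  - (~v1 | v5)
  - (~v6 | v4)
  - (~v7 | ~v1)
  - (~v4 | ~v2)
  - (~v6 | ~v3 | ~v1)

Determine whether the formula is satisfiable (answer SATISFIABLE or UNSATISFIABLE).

v4 = True:
  propagation gives v2=True; an empty clause results — contradiction.
v4 = False:
  propagation gives v2=False, v7=False, v5=False; an empty clause results — contradiction.
Every branch closes, so no satisfying assignment exists.

UNSATISFIABLE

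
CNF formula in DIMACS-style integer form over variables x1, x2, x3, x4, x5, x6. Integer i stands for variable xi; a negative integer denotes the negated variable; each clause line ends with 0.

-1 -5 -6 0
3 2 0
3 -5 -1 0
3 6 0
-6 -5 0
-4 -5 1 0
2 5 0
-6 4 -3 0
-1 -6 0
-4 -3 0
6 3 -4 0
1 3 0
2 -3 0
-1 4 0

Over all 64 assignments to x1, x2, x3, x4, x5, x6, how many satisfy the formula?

The models are:
  x1=0 x2=1 x3=1 x4=0 x5=0 x6=0
  x1=0 x2=1 x3=1 x4=0 x5=1 x6=0
That's 2 in total.

2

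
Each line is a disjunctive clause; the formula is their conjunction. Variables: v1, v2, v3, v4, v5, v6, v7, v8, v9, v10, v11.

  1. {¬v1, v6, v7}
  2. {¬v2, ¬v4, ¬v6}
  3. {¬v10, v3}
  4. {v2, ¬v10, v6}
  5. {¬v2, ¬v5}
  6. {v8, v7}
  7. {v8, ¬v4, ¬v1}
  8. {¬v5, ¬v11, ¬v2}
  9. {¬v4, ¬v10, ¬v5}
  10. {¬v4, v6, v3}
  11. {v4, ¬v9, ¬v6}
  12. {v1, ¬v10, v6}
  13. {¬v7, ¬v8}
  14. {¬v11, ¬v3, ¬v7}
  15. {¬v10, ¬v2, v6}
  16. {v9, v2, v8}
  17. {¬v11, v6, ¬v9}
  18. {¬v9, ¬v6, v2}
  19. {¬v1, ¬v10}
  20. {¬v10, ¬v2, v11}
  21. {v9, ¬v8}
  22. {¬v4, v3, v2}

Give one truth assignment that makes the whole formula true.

v1=0, v2=1, v3=1, v4=0, v5=0, v6=0, v7=1, v8=0, v9=1, v10=0, v11=0

Check each clause:
  1. {¬v1, v6, v7} — ¬v1 is true.
  2. {¬v2, ¬v4, ¬v6} — ¬v6 is true.
  3. {v3, ¬v10} — v3 is true.
  4. {v2, v6, ¬v10} — v2 is true.
  5. {¬v2, ¬v5} — ¬v5 is true.
  6. {v7, v8} — v7 is true.
  7. {¬v1, v8, ¬v4} — ¬v4 is true.
  8. {¬v5, ¬v11, ¬v2} — ¬v5 is true.
  9. {¬v4, ¬v5, ¬v10} — ¬v5 is true.
  10. {v6, v3, ¬v4} — v3 is true.
  11. {¬v6, v4, ¬v9} — ¬v6 is true.
  12. {v1, ¬v10, v6} — ¬v10 is true.
  13. {¬v8, ¬v7} — ¬v8 is true.
  14. {¬v7, ¬v3, ¬v11} — ¬v11 is true.
  15. {v6, ¬v10, ¬v2} — ¬v10 is true.
  16. {v9, v2, v8} — v9 is true.
  17. {¬v9, v6, ¬v11} — ¬v11 is true.
  18. {v2, ¬v6, ¬v9} — v2 is true.
  19. {¬v10, ¬v1} — ¬v1 is true.
  20. {v11, ¬v2, ¬v10} — ¬v10 is true.
  21. {v9, ¬v8} — ¬v8 is true.
  22. {¬v4, v3, v2} — v2 is true.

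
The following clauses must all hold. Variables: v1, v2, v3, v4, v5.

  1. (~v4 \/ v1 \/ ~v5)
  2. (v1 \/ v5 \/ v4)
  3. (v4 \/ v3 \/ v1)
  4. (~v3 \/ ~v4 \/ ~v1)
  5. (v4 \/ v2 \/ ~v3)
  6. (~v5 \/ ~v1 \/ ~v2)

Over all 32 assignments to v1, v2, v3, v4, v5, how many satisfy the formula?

Case analysis on v1 and v4:
  v1=T, v4=T: remaining (v2,v3,v5) ∈ {(F,F,F); (F,F,T); (T,F,F)} — 3.
  v1=T, v4=F: remaining (v2,v3,v5) ∈ {(F,F,F); (F,F,T); (T,F,F); (T,T,F)} — 4.
  v1=F, v4=T: remaining (v2,v3,v5) ∈ {(F,F,F); (F,T,F); (T,F,F); (T,T,F)} — 4.
  v1=F, v4=F: remaining (v2,v3,v5) ∈ {(T,T,T)} — 1.
Total: 3 + 4 + 4 + 1 = 12.

12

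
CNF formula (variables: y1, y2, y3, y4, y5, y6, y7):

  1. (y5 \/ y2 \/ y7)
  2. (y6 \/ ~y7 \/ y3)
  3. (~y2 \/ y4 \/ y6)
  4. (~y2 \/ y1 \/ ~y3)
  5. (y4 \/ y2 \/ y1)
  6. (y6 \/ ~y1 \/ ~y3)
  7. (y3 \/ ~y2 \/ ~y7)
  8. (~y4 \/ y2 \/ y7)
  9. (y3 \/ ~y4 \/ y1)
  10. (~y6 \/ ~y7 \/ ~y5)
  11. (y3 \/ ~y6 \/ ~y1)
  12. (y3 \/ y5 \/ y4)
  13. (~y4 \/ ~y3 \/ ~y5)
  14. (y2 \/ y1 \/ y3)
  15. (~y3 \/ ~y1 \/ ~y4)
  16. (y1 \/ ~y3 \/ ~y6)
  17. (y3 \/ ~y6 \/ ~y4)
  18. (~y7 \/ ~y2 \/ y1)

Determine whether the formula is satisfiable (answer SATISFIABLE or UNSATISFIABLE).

SATISFIABLE

Branch on y1: take y1 = True.
Set y2 = True and propagate.
Set y3 = False and propagate.
  then y7 is forced to False.
  then y6 is forced to False.
  then y4 is forced to True.
y5 is now unconstrained; take y5 = True.
So y1=T, y2=T, y3=F, y4=T, y5=T, y6=F, y7=F is a satisfying assignment.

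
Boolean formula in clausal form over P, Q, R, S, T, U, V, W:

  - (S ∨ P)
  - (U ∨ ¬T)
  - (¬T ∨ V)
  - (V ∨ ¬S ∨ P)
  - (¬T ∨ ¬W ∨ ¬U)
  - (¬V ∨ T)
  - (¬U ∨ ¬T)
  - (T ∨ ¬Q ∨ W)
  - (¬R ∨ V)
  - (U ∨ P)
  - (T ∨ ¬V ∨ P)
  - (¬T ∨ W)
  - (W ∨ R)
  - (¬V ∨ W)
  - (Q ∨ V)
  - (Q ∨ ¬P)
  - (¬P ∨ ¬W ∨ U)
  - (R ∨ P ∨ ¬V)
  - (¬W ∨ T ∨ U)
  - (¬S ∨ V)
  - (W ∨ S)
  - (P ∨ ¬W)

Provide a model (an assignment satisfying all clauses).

Try P = True.
  then Q is forced to True.
Set R = False and propagate.
  then W is forced to True.
  then U is forced to True.
  then T is forced to False.
  then V is forced to False.
  then S is forced to False.
Check each clause:
  1. (P ∨ S) — P is true.
  2. (U ∨ ¬T) — ¬T is true.
  3. (V ∨ ¬T) — ¬T is true.
  4. (P ∨ ¬S ∨ V) — P is true.
  5. (¬U ∨ ¬W ∨ ¬T) — ¬T is true.
  6. (¬V ∨ T) — ¬V is true.
  7. (¬T ∨ ¬U) — ¬T is true.
  8. (T ∨ W ∨ ¬Q) — W is true.
  9. (V ∨ ¬R) — ¬R is true.
  10. (P ∨ U) — P is true.
  11. (T ∨ P ∨ ¬V) — P is true.
  12. (¬T ∨ W) — W is true.
  13. (R ∨ W) — W is true.
  14. (W ∨ ¬V) — W is true.
  15. (Q ∨ V) — Q is true.
  16. (¬P ∨ Q) — Q is true.
  17. (¬P ∨ U ∨ ¬W) — U is true.
  18. (P ∨ R ∨ ¬V) — P is true.
  19. (¬W ∨ U ∨ T) — U is true.
  20. (V ∨ ¬S) — ¬S is true.
  21. (S ∨ W) — W is true.
  22. (P ∨ ¬W) — P is true.

P = 1, Q = 1, R = 0, S = 0, T = 0, U = 1, V = 0, W = 1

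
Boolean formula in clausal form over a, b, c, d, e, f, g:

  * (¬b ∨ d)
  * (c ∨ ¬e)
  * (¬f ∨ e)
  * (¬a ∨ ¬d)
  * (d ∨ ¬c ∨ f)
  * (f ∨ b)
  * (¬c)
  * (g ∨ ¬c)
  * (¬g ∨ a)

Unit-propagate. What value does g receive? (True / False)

(¬c) stands alone — c = False.
(¬e ∨ c) with c = False leaves only ¬e, so e = False.
From (¬f ∨ e) and e = False: f = False.
In (b ∨ f), f is now false; b must hold, so b = True.
In (¬b ∨ d), ¬b is now false; d must hold, so d = True.
From (¬a ∨ ¬d) and d = True: a = False.
In (¬g ∨ a), a is now false; ¬g must hold, so g = False.

False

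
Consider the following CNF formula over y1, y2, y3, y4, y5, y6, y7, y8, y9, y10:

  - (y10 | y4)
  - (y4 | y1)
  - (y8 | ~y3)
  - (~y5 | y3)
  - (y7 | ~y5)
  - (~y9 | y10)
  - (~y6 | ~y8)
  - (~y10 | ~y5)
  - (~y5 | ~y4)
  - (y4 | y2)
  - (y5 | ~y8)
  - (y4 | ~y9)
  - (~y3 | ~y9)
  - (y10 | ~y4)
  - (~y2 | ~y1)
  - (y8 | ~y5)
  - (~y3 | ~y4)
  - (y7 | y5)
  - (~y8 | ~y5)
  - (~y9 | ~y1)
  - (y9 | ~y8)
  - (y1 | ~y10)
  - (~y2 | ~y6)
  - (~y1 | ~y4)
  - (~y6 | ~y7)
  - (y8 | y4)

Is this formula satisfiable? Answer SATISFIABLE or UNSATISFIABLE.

UNSATISFIABLE

y4 = True:
  propagation gives y5=False, y8=False, y3=False, y10=True; an empty clause results — contradiction.
y4 = False:
  propagation gives y10=True, y1=True, y5=False, y2=True; an empty clause results — contradiction.
Every branch closes, so no satisfying assignment exists.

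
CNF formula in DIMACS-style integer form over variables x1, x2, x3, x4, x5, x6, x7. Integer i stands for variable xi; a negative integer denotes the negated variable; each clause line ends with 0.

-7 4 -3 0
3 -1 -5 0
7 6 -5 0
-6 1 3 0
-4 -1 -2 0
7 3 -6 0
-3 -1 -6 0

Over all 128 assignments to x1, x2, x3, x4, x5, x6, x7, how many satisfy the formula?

Split on x3, then x1.
  x3=1, x1=1: 5 of the 32 assignments to (x2,x4,x5,x6,x7) work.
  x3=1, x1=0: x2 free; 10 ways for (x4,x5,x6,x7) × 2^1 = 20.
  x3=0, x1=1: 9 of the 32 assignments to (x2,x4,x5,x6,x7) work.
  x3=0, x1=0: x2, x4 free; 3 ways for (x5,x6,x7) × 2^2 = 12.
Total: 5 + 20 + 9 + 12 = 46.

46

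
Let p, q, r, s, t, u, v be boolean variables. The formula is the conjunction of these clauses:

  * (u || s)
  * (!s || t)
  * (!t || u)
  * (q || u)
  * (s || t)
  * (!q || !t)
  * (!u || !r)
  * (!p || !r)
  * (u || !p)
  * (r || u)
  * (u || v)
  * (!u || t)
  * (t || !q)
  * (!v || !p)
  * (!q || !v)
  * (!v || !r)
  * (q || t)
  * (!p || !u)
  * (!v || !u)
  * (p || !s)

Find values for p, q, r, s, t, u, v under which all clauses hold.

p=False, q=False, r=False, s=False, t=True, u=True, v=False

Branch on p: take p = False.
  then s is forced to False.
  then u is forced to True.
  then t is forced to True.
  then q is forced to False.
  then r is forced to False.
  then v is forced to False.
Every clause has at least one true literal under this assignment.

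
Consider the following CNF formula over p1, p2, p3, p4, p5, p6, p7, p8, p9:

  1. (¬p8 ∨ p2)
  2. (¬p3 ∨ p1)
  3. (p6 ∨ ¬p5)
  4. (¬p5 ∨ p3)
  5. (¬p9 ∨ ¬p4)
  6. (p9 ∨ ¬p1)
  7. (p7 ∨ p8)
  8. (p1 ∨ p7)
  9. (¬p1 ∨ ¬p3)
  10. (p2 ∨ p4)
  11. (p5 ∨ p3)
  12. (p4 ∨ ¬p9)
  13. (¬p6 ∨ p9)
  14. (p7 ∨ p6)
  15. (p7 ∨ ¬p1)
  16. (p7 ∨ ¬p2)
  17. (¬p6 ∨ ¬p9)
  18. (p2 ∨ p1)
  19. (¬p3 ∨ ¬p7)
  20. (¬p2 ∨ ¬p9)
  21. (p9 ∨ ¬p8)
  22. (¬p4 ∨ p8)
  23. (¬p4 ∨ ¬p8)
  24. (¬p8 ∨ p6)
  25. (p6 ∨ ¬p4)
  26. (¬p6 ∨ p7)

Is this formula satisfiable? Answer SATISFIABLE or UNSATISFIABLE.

p6 = True:
  propagation gives p9=True; an empty clause results — contradiction.
p6 = False:
  propagation gives p5=False, p3=True, p1=True; an empty clause results — contradiction.
Every branch closes, so no satisfying assignment exists.

UNSATISFIABLE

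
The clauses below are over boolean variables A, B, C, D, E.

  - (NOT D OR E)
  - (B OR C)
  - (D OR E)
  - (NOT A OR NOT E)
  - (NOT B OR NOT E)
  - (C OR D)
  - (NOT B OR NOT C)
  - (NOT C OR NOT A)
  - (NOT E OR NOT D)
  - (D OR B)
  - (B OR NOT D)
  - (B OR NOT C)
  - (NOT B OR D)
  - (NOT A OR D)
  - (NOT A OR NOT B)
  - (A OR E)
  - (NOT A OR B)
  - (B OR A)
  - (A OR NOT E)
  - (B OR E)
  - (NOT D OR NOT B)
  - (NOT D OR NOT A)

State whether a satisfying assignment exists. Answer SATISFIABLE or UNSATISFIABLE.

B = True:
  propagation gives E=False, D=False; an empty clause results — contradiction.
B = False:
  propagation gives C=True; an empty clause results — contradiction.
Every branch closes, so no satisfying assignment exists.

UNSATISFIABLE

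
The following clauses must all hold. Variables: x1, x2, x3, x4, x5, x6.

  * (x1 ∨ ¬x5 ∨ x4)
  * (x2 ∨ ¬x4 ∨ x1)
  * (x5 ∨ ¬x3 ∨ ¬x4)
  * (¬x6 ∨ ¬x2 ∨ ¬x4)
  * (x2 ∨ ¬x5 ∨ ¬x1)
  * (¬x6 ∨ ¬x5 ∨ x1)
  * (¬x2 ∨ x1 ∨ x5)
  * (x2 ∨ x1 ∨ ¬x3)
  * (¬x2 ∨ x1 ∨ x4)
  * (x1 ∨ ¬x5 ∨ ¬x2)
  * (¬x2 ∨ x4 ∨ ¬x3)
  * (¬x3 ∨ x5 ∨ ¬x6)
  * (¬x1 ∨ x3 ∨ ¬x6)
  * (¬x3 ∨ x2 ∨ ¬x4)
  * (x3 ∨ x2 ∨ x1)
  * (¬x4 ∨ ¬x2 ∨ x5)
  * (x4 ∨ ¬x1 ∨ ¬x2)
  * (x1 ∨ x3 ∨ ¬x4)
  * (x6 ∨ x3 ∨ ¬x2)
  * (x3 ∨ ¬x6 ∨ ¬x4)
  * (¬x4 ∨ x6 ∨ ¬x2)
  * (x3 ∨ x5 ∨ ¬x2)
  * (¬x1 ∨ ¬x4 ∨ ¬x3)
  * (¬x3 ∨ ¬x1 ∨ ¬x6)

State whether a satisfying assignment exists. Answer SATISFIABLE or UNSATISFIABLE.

SATISFIABLE

Branch on x1: take x1 = True.
Try x2 = False.
  then x5 is forced to False.
Try x3 = True.
  then x4 is forced to False.
  then x6 is forced to False.
So x1=T, x2=F, x3=T, x4=F, x5=F, x6=F is a satisfying assignment.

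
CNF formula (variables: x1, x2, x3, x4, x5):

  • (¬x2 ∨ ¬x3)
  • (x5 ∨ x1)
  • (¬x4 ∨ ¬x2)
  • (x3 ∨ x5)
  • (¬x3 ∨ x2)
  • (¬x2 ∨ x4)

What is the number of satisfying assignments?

4

The models are:
  x1=F x2=F x3=F x4=F x5=T
  x1=F x2=F x3=F x4=T x5=T
  x1=T x2=F x3=F x4=F x5=T
  x1=T x2=F x3=F x4=T x5=T
Count: 4.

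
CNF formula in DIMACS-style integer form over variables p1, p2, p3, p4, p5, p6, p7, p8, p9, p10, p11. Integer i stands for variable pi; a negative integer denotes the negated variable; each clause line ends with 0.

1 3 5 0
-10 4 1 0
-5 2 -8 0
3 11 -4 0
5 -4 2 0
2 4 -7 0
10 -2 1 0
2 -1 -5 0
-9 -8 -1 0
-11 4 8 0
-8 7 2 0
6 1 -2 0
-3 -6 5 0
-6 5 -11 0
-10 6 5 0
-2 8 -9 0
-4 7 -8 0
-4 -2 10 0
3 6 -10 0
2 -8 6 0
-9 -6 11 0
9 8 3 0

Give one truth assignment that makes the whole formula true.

p1 = False, p2 = False, p3 = False, p4 = True, p5 = True, p6 = False, p7 = True, p8 = False, p9 = True, p10 = False, p11 = True

Check each clause:
  1. (p1 \/ p5 \/ p3) — p5 is true.
  2. (p1 \/ p4 \/ ~p10) — p4 is true.
  3. (~p8 \/ ~p5 \/ p2) — ~p8 is true.
  4. (~p4 \/ p3 \/ p11) — p11 is true.
  5. (p2 \/ ~p4 \/ p5) — p5 is true.
  6. (p4 \/ ~p7 \/ p2) — p4 is true.
  7. (~p2 \/ p1 \/ p10) — ~p2 is true.
  8. (p2 \/ ~p1 \/ ~p5) — ~p1 is true.
  9. (~p9 \/ ~p1 \/ ~p8) — ~p8 is true.
  10. (p4 \/ p8 \/ ~p11) — p4 is true.
  11. (p2 \/ p7 \/ ~p8) — ~p8 is true.
  12. (~p2 \/ p1 \/ p6) — ~p2 is true.
  13. (p5 \/ ~p3 \/ ~p6) — p5 is true.
  14. (~p6 \/ ~p11 \/ p5) — ~p6 is true.
  15. (~p10 \/ p6 \/ p5) — p5 is true.
  16. (~p9 \/ ~p2 \/ p8) — ~p2 is true.
  17. (p7 \/ ~p4 \/ ~p8) — ~p8 is true.
  18. (p10 \/ ~p2 \/ ~p4) — ~p2 is true.
  19. (p3 \/ ~p10 \/ p6) — ~p10 is true.
  20. (p2 \/ p6 \/ ~p8) — ~p8 is true.
  21. (~p6 \/ p11 \/ ~p9) — ~p6 is true.
  22. (p9 \/ p8 \/ p3) — p9 is true.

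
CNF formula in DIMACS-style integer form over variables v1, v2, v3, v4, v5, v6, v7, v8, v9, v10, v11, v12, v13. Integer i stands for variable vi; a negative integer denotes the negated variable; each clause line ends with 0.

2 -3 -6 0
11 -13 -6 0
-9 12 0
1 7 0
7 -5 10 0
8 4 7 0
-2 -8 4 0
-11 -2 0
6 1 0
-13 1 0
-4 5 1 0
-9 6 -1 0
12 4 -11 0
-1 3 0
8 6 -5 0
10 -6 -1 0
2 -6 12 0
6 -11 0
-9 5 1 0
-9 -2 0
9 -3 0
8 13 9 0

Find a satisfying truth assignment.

v1=False, v2=False, v3=False, v4=False, v5=True, v6=True, v7=True, v8=True, v9=False, v10=False, v11=False, v12=True, v13=False

Check each clause:
  1. (v2 || !v3 || !v6) — !v3 is true.
  2. (!v6 || v11 || !v13) — !v13 is true.
  3. (v12 || !v9) — v12 is true.
  4. (v7 || v1) — v7 is true.
  5. (!v5 || v10 || v7) — v7 is true.
  6. (v4 || v7 || v8) — v8 is true.
  7. (!v8 || v4 || !v2) — !v2 is true.
  8. (!v11 || !v2) — !v11 is true.
  9. (v6 || v1) — v6 is true.
  10. (!v13 || v1) — !v13 is true.
  11. (v5 || v1 || !v4) — !v4 is true.
  12. (v6 || !v1 || !v9) — !v1 is true.
  13. (v12 || !v11 || v4) — v12 is true.
  14. (v3 || !v1) — !v1 is true.
  15. (v6 || v8 || !v5) — v8 is true.
  16. (v10 || !v6 || !v1) — !v1 is true.
  17. (v2 || !v6 || v12) — v12 is true.
  18. (!v11 || v6) — !v11 is true.
  19. (v1 || v5 || !v9) — v5 is true.
  20. (!v9 || !v2) — !v2 is true.
  21. (!v3 || v9) — !v3 is true.
  22. (v9 || v13 || v8) — v8 is true.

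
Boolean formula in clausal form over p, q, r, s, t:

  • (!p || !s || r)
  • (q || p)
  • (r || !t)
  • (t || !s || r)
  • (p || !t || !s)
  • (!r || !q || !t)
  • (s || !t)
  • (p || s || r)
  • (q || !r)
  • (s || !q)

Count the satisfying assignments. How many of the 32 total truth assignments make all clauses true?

Satisfying assignments:
  p=0 q=1 r=1 s=1 t=0
  p=1 q=0 r=0 s=0 t=0
  p=1 q=1 r=1 s=1 t=0
That's 3 in total.

3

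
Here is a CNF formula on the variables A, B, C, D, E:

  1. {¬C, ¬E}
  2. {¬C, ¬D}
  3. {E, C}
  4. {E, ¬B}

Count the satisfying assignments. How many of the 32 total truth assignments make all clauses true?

10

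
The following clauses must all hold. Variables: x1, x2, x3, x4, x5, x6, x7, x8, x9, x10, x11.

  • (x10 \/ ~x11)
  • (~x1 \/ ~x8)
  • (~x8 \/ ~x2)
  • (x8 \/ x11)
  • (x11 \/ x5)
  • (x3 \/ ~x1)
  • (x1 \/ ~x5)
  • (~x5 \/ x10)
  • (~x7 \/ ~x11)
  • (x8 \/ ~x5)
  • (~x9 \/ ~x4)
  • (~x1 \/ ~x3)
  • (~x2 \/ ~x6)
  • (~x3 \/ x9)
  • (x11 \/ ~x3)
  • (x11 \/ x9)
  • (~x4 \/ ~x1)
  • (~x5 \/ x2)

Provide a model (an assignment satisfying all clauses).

x1 = F  x2 = T  x3 = F  x4 = T  x5 = F  x6 = F  x7 = F  x8 = F  x9 = F  x10 = T  x11 = T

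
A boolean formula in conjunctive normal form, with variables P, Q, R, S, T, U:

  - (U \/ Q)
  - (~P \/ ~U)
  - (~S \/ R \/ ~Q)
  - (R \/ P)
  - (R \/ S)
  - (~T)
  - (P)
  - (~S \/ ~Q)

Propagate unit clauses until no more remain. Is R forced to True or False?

True

Unit clause (~T) sets T = False.
(P) is a unit clause: P = True.
(~U \/ ~P) with P = True leaves only ~U, so U = False.
In (U \/ Q), U is now false; Q must hold, so Q = True.
(~S \/ ~Q) with Q = True leaves only ~S, so S = False.
In (S \/ R), S is now false; R must hold, so R = True.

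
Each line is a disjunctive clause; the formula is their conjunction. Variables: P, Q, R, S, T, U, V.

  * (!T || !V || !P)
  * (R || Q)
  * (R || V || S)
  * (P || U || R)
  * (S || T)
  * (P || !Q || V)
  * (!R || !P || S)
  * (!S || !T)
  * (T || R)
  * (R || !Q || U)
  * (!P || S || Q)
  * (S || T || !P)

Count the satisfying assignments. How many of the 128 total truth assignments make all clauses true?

Split on P, then R.
  P=1, R=1: forces S=1; T=0; Q, U, V free → 2^3 = 8.
  P=1, R=0: a clause becomes empty — 0.
  P=0, R=1: U free; 6 ways for (Q,S,T,V) × 2^1 = 12.
  P=0, R=0: remaining (Q,S,T,U,V) ∈ {(1,0,1,1,1)} — 1.
Total: 8 + 0 + 12 + 1 = 21.

21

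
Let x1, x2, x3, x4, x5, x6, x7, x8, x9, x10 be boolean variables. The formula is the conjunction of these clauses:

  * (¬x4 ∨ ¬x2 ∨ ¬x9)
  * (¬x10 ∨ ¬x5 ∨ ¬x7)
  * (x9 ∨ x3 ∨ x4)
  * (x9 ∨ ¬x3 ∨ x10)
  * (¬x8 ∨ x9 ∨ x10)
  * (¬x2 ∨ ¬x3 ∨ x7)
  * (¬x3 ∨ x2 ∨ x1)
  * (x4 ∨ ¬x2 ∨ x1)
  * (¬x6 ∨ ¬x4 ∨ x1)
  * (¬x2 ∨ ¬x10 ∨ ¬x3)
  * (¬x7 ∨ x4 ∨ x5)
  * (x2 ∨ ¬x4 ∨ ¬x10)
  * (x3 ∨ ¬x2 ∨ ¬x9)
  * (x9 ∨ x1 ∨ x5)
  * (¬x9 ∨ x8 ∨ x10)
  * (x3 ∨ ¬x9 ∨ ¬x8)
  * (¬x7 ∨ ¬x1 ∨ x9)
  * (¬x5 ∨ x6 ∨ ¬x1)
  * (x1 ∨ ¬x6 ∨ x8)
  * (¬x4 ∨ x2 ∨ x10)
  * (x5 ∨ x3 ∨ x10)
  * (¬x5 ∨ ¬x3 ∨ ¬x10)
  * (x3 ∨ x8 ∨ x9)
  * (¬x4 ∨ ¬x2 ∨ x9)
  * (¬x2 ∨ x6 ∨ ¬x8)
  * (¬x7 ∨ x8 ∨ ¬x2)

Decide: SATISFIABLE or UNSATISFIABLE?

SATISFIABLE

Set x1 = True and propagate.
Branch on x2: take x2 = False.
The remaining clauses are satisfied by x3 = True, x4 = False, x5 = True, x6 = True, x7 = True, x8 = True, x9 = True, x10 = False.
So x1=T, x2=F, x3=T, x4=F, x5=T, x6=T, x7=T, x8=T, x9=T, x10=F is a satisfying assignment.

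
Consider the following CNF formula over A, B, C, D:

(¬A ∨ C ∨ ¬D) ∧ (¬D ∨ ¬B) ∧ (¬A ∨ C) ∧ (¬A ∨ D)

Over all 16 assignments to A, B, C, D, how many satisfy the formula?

Split on A, then D.
  A=T, D=T: remaining (B,C) ∈ {(F,T)} — 1.
  A=T, D=F: a clause becomes empty — 0.
  A=F, D=T: remaining (B,C) ∈ {(F,F); (F,T)} — 2.
  A=F, D=F: remaining (B,C) ∈ {(F,F); (F,T); (T,F); (T,T)} — 4.
Total: 1 + 0 + 2 + 4 = 7.

7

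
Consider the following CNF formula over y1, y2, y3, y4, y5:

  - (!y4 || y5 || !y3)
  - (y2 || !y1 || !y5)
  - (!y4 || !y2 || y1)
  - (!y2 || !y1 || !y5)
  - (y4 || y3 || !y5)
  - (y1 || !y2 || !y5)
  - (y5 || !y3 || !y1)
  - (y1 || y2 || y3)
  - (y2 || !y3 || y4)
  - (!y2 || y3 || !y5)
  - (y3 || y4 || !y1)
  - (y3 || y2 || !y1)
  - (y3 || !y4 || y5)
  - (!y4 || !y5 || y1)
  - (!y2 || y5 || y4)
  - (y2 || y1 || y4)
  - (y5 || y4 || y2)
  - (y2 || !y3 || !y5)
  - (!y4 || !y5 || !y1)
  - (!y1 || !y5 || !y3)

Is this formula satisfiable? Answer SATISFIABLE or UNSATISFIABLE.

y5 = True:
  y1 = True:
    propagation gives y2=True; an empty clause results — contradiction.
  y1 = False:
    propagation gives y2=False, y3=True; an empty clause results — contradiction.
y5 = False:
  y4 = True:
    propagation gives y3=False; an empty clause results — contradiction.
  y4 = False:
    propagation gives y2=False; an empty clause results — contradiction.
Every branch closes, so no satisfying assignment exists.

UNSATISFIABLE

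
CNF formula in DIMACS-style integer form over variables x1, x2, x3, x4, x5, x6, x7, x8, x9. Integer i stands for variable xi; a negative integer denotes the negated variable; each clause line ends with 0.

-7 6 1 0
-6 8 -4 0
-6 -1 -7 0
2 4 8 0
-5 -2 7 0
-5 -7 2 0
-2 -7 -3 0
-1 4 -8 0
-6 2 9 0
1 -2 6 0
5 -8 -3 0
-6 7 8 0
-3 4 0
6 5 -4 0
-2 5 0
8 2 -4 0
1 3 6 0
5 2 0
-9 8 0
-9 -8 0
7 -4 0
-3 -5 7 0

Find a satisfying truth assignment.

x1=F  x2=T  x3=F  x4=F  x5=T  x6=T  x7=T  x8=F  x9=F

Check each clause:
  1. {¬x7, x6, x1} — x6 is true.
  2. {¬x4, ¬x6, x8} — ¬x4 is true.
  3. {¬x6, ¬x1, ¬x7} — ¬x1 is true.
  4. {x8, x2, x4} — x2 is true.
  5. {¬x5, x7, ¬x2} — x7 is true.
  6. {x2, ¬x5, ¬x7} — x2 is true.
  7. {¬x7, ¬x2, ¬x3} — ¬x3 is true.
  8. {x4, ¬x1, ¬x8} — ¬x8 is true.
  9. {x9, ¬x6, x2} — x2 is true.
  10. {x1, ¬x2, x6} — x6 is true.
  11. {¬x3, ¬x8, x5} — ¬x8 is true.
  12. {¬x6, x8, x7} — x7 is true.
  13. {x4, ¬x3} — ¬x3 is true.
  14. {¬x4, x6, x5} — ¬x4 is true.
  15. {x5, ¬x2} — x5 is true.
  16. {¬x4, x2, x8} — x2 is true.
  17. {x3, x1, x6} — x6 is true.
  18. {x2, x5} — x2 is true.
  19. {x8, ¬x9} — ¬x9 is true.
  20. {¬x8, ¬x9} — ¬x8 is true.
  21. {¬x4, x7} — ¬x4 is true.
  22. {¬x3, ¬x5, x7} — ¬x3 is true.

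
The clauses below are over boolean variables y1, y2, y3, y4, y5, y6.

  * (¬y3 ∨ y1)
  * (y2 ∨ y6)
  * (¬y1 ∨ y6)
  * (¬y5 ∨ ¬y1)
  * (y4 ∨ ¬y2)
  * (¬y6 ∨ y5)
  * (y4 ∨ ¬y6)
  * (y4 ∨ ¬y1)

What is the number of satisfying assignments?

The models are:
  y1=0 y2=0 y3=0 y4=1 y5=1 y6=1
  y1=0 y2=1 y3=0 y4=1 y5=0 y6=0
  y1=0 y2=1 y3=0 y4=1 y5=1 y6=0
  y1=0 y2=1 y3=0 y4=1 y5=1 y6=1
Count: 4.

4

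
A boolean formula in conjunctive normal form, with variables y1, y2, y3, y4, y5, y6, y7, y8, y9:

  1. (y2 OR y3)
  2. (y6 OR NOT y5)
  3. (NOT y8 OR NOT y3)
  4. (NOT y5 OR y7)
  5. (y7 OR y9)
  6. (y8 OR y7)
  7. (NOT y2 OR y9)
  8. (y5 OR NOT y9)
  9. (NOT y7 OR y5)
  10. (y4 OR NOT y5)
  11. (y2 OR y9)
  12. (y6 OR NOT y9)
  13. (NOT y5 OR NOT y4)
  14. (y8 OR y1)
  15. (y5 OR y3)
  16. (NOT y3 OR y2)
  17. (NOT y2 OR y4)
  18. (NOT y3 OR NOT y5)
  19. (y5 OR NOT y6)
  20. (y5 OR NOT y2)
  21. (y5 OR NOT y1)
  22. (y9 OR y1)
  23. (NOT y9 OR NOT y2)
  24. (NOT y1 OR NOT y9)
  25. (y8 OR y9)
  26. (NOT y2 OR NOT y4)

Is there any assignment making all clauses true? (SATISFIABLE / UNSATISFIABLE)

UNSATISFIABLE

y5 = True:
  propagation gives y6=True, y7=True, y4=True; an empty clause results — contradiction.
y5 = False:
  propagation gives y9=False, y7=True; an empty clause results — contradiction.
Every branch closes, so no satisfying assignment exists.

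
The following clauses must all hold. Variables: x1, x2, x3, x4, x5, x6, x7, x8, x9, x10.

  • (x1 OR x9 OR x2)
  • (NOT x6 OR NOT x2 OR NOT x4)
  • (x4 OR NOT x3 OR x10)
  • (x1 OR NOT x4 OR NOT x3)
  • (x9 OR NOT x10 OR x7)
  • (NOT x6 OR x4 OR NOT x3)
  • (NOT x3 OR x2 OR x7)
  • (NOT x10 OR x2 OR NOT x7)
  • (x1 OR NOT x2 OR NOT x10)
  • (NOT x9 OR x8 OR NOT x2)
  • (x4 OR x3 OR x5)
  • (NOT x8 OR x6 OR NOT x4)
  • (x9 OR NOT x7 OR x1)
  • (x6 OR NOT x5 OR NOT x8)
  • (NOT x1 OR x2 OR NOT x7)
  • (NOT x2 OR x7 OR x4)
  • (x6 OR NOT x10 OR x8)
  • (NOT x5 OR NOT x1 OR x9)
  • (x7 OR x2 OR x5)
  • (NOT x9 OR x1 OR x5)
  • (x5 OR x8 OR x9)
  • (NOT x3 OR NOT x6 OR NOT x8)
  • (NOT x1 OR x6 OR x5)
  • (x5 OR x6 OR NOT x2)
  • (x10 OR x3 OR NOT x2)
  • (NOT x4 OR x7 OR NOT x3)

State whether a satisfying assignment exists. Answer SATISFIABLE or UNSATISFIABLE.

SATISFIABLE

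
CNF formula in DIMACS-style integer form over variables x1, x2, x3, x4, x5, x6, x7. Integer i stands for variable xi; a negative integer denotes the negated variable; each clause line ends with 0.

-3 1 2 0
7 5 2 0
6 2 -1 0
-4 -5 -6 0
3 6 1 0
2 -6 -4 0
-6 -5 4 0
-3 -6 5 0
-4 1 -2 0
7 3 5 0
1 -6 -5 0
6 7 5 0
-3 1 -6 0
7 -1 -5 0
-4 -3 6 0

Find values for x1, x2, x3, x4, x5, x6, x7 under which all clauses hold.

x7 occurs only positively in the remaining clauses — set x7 = True.
Set x1 = True and propagate.
Branch on x2: take x2 = True.
Set x3 = False and propagate.
The remaining clauses are satisfied by x4 = False, x5 = False, x6 = True.

x1 = T, x2 = T, x3 = F, x4 = F, x5 = F, x6 = T, x7 = T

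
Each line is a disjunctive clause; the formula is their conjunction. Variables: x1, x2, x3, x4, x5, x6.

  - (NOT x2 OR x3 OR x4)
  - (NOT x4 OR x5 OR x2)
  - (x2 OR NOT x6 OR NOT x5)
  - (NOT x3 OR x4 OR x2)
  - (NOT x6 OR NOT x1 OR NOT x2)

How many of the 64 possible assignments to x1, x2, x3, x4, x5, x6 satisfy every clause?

28

Case analysis on x2 and x4:
  x2=T, x4=T: x3, x5 free; 3 ways for (x1,x6) × 2^2 = 12.
  x2=T, x4=F: x5 free; 3 ways for (x1,x3,x6) × 2^1 = 6.
  x2=F, x4=T: remaining (x1,x3,x5,x6) ∈ {(F,F,T,F); (F,T,T,F); (T,F,T,F); (T,T,T,F)} — 4.
  x2=F, x4=F: x1 free; 3 ways for (x3,x5,x6) × 2^1 = 6.
Total: 12 + 6 + 4 + 6 = 28.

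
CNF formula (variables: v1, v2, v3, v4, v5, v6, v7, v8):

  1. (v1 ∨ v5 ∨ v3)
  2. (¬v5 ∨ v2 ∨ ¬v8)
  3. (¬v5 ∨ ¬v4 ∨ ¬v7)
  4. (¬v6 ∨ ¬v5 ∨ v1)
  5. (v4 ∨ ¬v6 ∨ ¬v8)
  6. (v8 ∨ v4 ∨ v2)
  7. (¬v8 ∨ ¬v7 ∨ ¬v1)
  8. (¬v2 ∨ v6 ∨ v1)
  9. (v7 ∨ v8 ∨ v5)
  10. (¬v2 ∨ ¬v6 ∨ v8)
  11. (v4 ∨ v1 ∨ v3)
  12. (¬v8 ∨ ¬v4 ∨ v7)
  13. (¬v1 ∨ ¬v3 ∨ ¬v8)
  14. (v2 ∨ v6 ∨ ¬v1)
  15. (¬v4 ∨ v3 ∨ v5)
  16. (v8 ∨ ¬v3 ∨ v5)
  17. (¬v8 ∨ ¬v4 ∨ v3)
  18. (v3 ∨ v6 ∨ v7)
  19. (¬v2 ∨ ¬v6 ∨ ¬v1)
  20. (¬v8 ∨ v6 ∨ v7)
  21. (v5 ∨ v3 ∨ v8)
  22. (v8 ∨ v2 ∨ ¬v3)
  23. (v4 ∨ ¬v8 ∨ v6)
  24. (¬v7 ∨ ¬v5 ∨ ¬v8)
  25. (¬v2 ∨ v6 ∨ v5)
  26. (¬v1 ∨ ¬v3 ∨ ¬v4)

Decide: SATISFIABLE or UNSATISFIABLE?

Set v1 = False and propagate.
The remaining clauses are satisfied by v2 = False, v3 = True, v4 = True, v5 = False, v6 = False, v7 = True, v8 = True.
So v1=F, v2=F, v3=T, v4=T, v5=F, v6=F, v7=T, v8=T is a satisfying assignment.

SATISFIABLE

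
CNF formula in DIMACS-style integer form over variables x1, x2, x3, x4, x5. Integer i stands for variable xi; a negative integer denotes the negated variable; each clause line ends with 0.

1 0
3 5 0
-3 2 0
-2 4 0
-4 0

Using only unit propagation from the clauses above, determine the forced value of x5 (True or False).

(x1) stands alone — x1 = True.
Unit clause (~x4) sets x4 = False.
(x4 | ~x2) with x4 = False leaves only ~x2, so x2 = False.
In (x2 | ~x3), x2 is now false; ~x3 must hold, so x3 = False.
In (x3 | x5), x3 is now false; x5 must hold, so x5 = True.

True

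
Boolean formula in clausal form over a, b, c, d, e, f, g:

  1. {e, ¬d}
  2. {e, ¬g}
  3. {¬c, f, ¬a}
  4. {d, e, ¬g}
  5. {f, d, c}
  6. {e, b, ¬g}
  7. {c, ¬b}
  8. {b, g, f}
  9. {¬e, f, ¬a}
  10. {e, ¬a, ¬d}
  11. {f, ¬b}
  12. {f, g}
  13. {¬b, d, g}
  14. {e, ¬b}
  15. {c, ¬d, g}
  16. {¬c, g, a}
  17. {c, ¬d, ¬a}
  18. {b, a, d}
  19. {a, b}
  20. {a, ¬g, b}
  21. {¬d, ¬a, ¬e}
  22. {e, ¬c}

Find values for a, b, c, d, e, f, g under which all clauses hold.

a = 1, b = 0, c = 0, d = 0, e = 1, f = 1, g = 0

Check each clause:
  1. {¬d, e} — ¬d is true.
  2. {e, ¬g} — ¬g is true.
  3. {¬a, ¬c, f} — ¬c is true.
  4. {¬g, e, d} — ¬g is true.
  5. {c, d, f} — f is true.
  6. {¬g, b, e} — ¬g is true.
  7. {¬b, c} — ¬b is true.
  8. {g, b, f} — f is true.
  9. {¬e, f, ¬a} — f is true.
  10. {e, ¬d, ¬a} — ¬d is true.
  11. {¬b, f} — ¬b is true.
  12. {f, g} — f is true.
  13. {¬b, g, d} — ¬b is true.
  14. {e, ¬b} — e is true.
  15. {c, g, ¬d} — ¬d is true.
  16. {g, ¬c, a} — a is true.
  17. {c, ¬d, ¬a} — ¬d is true.
  18. {a, d, b} — a is true.
  19. {b, a} — a is true.
  20. {b, a, ¬g} — ¬g is true.
  21. {¬d, ¬a, ¬e} — ¬d is true.
  22. {¬c, e} — e is true.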